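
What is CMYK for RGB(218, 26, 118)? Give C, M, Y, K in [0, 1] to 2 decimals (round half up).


R'=218/255≈0.8549, G'=26/255≈0.1020, B'=118/255≈0.4627
K = 1 - max(R',G',B') = 1 - 218/255 = 37/255 = 0.14509… → 0.15
(1-R'-K)/(1-K) simplifies to (max-R)/max with max = 218:
C = (218-218)/218 = 0/218 = 0 → 0.00
M = (218-26)/218 = 192/218 = 0.88073… → 0.88
Y = (218-118)/218 = 100/218 = 0.45871… → 0.46
= CMYK(0.00, 0.88, 0.46, 0.15)


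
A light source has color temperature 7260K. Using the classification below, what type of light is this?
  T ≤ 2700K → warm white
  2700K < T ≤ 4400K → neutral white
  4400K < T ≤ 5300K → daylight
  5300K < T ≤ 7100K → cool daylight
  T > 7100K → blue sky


Temperature: 7260K
7260K > 7100K → blue sky
Classification: blue sky


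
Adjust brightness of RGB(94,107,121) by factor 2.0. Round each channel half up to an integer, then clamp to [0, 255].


Multiply each channel by 2.0, round half up, clamp to [0, 255]
R: 94×2.0 = 188
G: 107×2.0 = 214
B: 121×2.0 = 242
= RGB(188, 214, 242)


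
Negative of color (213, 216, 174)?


Invert: (255-R, 255-G, 255-B)
R: 255-213 = 42
G: 255-216 = 39
B: 255-174 = 81
= RGB(42, 39, 81)


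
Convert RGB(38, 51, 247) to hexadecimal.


R = 38 → 26 (hex)
G = 51 → 33 (hex)
B = 247 → F7 (hex)
Hex = #2633F7


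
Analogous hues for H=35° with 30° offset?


Base hue: 35°
Left analog: (35 - 30) mod 360 = 5°
Right analog: (35 + 30) mod 360 = 65°
Analogous hues = 5° and 65°


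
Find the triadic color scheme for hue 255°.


Triadic: equally spaced at 120° intervals
H1 = 255°
H2 = (255 + 120) mod 360 = 15°
H3 = (255 + 240) mod 360 = 135°
Triadic = 255°, 15°, 135°


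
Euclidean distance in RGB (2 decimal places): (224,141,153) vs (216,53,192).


d = √[(R₁-R₂)² + (G₁-G₂)² + (B₁-B₂)²]
d = √[(224-216)² + (141-53)² + (153-192)²]
d = √[64 + 7744 + 1521]
d = √9329
d ≈ 96.59


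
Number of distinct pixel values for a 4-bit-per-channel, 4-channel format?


Total bits = 4 bits/channel × 4 channels = 16 bits
Distinct pixel values = 2^16
= 65,536 pixel values


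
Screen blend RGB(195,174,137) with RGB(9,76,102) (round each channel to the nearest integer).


Screen: C = 255 - (255-A)×(255-B)/255, rounded to nearest integer
R: 255 - (255-195)×(255-9)/255 = 255 - 14760/255 ≈ 255 - 57.882 = 197.118 → 197
G: 255 - (255-174)×(255-76)/255 = 255 - 14499/255 ≈ 255 - 56.859 = 198.141 → 198
B: 255 - (255-137)×(255-102)/255 = 255 - 18054/255 ≈ 255 - 70.800 = 184.200 → 184
= RGB(197, 198, 184)


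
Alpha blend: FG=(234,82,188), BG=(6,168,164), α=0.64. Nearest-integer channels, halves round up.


C = α×F + (1-α)×B, with 1-α = 0.36
R: 0.64×234 + 0.36×6 = 149.76 + 2.16 = 151.92 → 152
G: 0.64×82 + 0.36×168 = 52.48 + 60.48 = 112.96 → 113
B: 0.64×188 + 0.36×164 = 120.32 + 59.04 = 179.36 → 179
= RGB(152, 113, 179)


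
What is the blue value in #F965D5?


Color: #F965D5
R = F9 = 249
G = 65 = 101
B = D5 = 213
Blue = 213


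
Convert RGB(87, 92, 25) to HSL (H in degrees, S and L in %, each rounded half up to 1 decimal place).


Normalize: R'=87/255≈0.3412, G'=92/255≈0.3608, B'=25/255≈0.0980
Max=92/255, Min=25/255, Δ=Max-Min=67/255
L = (Max+Min)/2 = (92+25)/510 = 117/510 = 0.22941… → L = 22.9%
L ≤ 0.5 → S = Δ/(Max+Min) = 67/(92+25) = 67/117 = 0.57264… → S = 57.3%
(the 1/255 factors cancel in S and H, so raw channel differences can be used)
Max is G' → H = 60 × ((B-R)/Δ + 2) = 60 × ((25-87)/67 + 2)
  -62/67 + 2 = -0.9253… + 2 = 1.0746…
  H = 60 × 1.0746… = 64.477…° → H = 64.5°
= HSL(64.5°, 57.3%, 22.9%)


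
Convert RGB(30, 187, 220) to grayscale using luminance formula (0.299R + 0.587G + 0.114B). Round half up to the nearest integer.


Gray = 0.299×R + 0.587×G + 0.114×B
Gray = 0.299×30 + 0.587×187 + 0.114×220
Gray = 8.970 + 109.769 + 25.080
Gray = 143.819 → round half up → 144
Gray = 144


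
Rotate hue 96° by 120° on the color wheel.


New hue = (H + rotation) mod 360
New hue = (96 + 120) mod 360
= 216 mod 360
= 216°


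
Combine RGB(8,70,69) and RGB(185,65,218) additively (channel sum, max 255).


Additive: each channel = min(255, C₁+C₂)
R: 8+185 = 193 → 193
G: 70+65 = 135 → 135
B: 69+218 = 287 → 255
= RGB(193, 135, 255)


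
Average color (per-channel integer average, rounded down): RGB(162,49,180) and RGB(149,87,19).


Midpoint: each channel = ⌊(C₁+C₂)/2⌋
R: ⌊(162+149)/2⌋ = 155
G: ⌊(49+87)/2⌋ = 68
B: ⌊(180+19)/2⌋ = 99
= RGB(155, 68, 99)


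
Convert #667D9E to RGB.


66 → 102 (R)
7D → 125 (G)
9E → 158 (B)
= RGB(102, 125, 158)


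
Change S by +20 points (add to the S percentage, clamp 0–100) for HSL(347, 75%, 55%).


Original S = 75%
Adjustment = +20 percentage points
New S = 75 + (20) = 95
Clamp to [0, 100] → 95
= HSL(347°, 95%, 55%)


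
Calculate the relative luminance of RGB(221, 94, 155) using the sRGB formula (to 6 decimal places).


Linearize each channel (sRGB transfer function): c = v/255; c_lin = c/12.92 if c ≤ 0.04045, else ((c+0.055)/1.055)^2.4
  R: 221/255 ≈ 0.866667 > 0.04045 → ((0.866667+0.055)/1.055)^2.4 ≈ 0.723055
  G: 94/255 ≈ 0.368627 > 0.04045 → ((0.368627+0.055)/1.055)^2.4 ≈ 0.111932
  B: 155/255 ≈ 0.607843 > 0.04045 → ((0.607843+0.055)/1.055)^2.4 ≈ 0.327778
R_lin = 0.723055, G_lin = 0.111932, B_lin = 0.327778
L = 0.2126×R + 0.7152×G + 0.0722×B
L = 0.2126×0.723055 + 0.7152×0.111932 + 0.0722×0.327778
L ≈ 0.257441


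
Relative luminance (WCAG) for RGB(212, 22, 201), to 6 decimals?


Linearize each channel (sRGB transfer function): c = v/255; c_lin = c/12.92 if c ≤ 0.04045, else ((c+0.055)/1.055)^2.4
  R: 212/255 ≈ 0.831373 > 0.04045 → ((0.831373+0.055)/1.055)^2.4 ≈ 0.658375
  G: 22/255 ≈ 0.086275 > 0.04045 → ((0.086275+0.055)/1.055)^2.4 ≈ 0.008023
  B: 201/255 ≈ 0.788235 > 0.04045 → ((0.788235+0.055)/1.055)^2.4 ≈ 0.584078
R_lin = 0.658375, G_lin = 0.008023, B_lin = 0.584078
L = 0.2126×R + 0.7152×G + 0.0722×B
L = 0.2126×0.658375 + 0.7152×0.008023 + 0.0722×0.584078
L ≈ 0.187879


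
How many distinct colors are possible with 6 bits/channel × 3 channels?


Total bits = 6 bits/channel × 3 channels = 18 bits
Distinct colors = 2^18
= 262,144 colors


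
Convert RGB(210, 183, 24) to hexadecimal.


R = 210 → D2 (hex)
G = 183 → B7 (hex)
B = 24 → 18 (hex)
Hex = #D2B718


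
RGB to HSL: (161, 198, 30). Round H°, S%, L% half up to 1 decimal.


Normalize: R'=161/255≈0.6314, G'=198/255≈0.7765, B'=30/255≈0.1176
Max=198/255, Min=30/255, Δ=Max-Min=168/255
L = (Max+Min)/2 = (198+30)/510 = 228/510 = 0.44705… → L = 44.7%
L ≤ 0.5 → S = Δ/(Max+Min) = 168/(198+30) = 168/228 = 0.73684… → S = 73.7%
(the 1/255 factors cancel in S and H, so raw channel differences can be used)
Max is G' → H = 60 × ((B-R)/Δ + 2) = 60 × ((30-161)/168 + 2)
  -131/168 + 2 = -0.7797… + 2 = 1.2202…
  H = 60 × 1.2202… = 73.214…° → H = 73.2°
= HSL(73.2°, 73.7%, 44.7%)


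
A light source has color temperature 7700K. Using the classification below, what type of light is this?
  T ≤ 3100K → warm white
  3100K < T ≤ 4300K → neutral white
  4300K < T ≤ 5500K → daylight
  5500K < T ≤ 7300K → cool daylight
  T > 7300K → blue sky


Temperature: 7700K
7700K > 7300K → blue sky
Classification: blue sky


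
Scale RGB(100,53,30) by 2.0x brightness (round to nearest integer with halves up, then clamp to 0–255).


Multiply each channel by 2.0, round half up, clamp to [0, 255]
R: 100×2.0 = 200
G: 53×2.0 = 106
B: 30×2.0 = 60
= RGB(200, 106, 60)


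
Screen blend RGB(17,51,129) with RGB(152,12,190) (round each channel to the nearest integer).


Screen: C = 255 - (255-A)×(255-B)/255, rounded to nearest integer
R: 255 - (255-17)×(255-152)/255 = 255 - 24514/255 ≈ 255 - 96.133 = 158.867 → 159
G: 255 - (255-51)×(255-12)/255 = 255 - 49572/255 ≈ 255 - 194.400 = 60.600 → 61
B: 255 - (255-129)×(255-190)/255 = 255 - 8190/255 ≈ 255 - 32.118 = 222.882 → 223
= RGB(159, 61, 223)


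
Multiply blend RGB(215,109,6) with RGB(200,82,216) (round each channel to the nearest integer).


Multiply: C = A×B/255, rounded to nearest integer
R: 215×200/255 = 43000/255 ≈ 168.627 → 169
G: 109×82/255 = 8938/255 ≈ 35.051 → 35
B: 6×216/255 = 1296/255 ≈ 5.082 → 5
= RGB(169, 35, 5)


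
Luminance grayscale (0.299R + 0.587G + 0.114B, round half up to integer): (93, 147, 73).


Gray = 0.299×R + 0.587×G + 0.114×B
Gray = 0.299×93 + 0.587×147 + 0.114×73
Gray = 27.807 + 86.289 + 8.322
Gray = 122.418 → round half up → 122
Gray = 122


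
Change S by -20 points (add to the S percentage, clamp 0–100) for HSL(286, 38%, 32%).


Original S = 38%
Adjustment = -20 percentage points
New S = 38 + (-20) = 18
Clamp to [0, 100] → 18
= HSL(286°, 18%, 32%)


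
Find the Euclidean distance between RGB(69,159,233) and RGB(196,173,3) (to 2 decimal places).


d = √[(R₁-R₂)² + (G₁-G₂)² + (B₁-B₂)²]
d = √[(69-196)² + (159-173)² + (233-3)²]
d = √[16129 + 196 + 52900]
d = √69225
d ≈ 263.11


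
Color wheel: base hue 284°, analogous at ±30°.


Base hue: 284°
Left analog: (284 - 30) mod 360 = 254°
Right analog: (284 + 30) mod 360 = 314°
Analogous hues = 254° and 314°


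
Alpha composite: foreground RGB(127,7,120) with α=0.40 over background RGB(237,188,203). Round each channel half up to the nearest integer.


C = α×F + (1-α)×B, with 1-α = 0.60
R: 0.40×127 + 0.60×237 = 50.80 + 142.20 = 193.00 → 193
G: 0.40×7 + 0.60×188 = 2.80 + 112.80 = 115.60 → 116
B: 0.40×120 + 0.60×203 = 48.00 + 121.80 = 169.80 → 170
= RGB(193, 116, 170)


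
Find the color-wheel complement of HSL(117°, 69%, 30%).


Complement = opposite side of color wheel = hue + 180°
H' = (117 + 180) mod 360 = 297°
S and L unchanged.
= HSL(297°, 69%, 30%)


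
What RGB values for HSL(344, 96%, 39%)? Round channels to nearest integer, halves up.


H=344°, S=0.96, L=0.39
C = (1-|2L-1|)×S = (1-|-0.22|)×0.96 = 0.7488
H' = H/60 = 344/60 ≈ 5.7333; X = C×(1-|H' mod 2 - 1|) = 0.19968
m = L - C/2 = 0.39 - 0.3744 = 0.0156
Sector ⌊H'⌋ = 5 → (R',G',B') = (0.7488, 0.0, 0.19968)
RGB = ((R'+m)×255, (G'+m)×255, (B'+m)×255) = (194.922, 3.978, 54.8964)
Round half up → RGB(195, 4, 55)


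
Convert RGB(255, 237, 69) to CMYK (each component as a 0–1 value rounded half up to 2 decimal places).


R'=255/255≈1.0000, G'=237/255≈0.9294, B'=69/255≈0.2706
K = 1 - max(R',G',B') = 1 - 255/255 = 0/255 = 0 → 0.00
(1-R'-K)/(1-K) simplifies to (max-R)/max with max = 255:
C = (255-255)/255 = 0/255 = 0 → 0.00
M = (255-237)/255 = 18/255 = 0.07058… → 0.07
Y = (255-69)/255 = 186/255 = 0.72941… → 0.73
= CMYK(0.00, 0.07, 0.73, 0.00)


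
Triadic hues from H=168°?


Triadic: equally spaced at 120° intervals
H1 = 168°
H2 = (168 + 120) mod 360 = 288°
H3 = (168 + 240) mod 360 = 48°
Triadic = 168°, 288°, 48°


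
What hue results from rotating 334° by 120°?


New hue = (H + rotation) mod 360
New hue = (334 + 120) mod 360
= 454 mod 360
= 94°


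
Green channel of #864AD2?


Color: #864AD2
R = 86 = 134
G = 4A = 74
B = D2 = 210
Green = 74


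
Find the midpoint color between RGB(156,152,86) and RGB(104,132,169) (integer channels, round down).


Midpoint: each channel = ⌊(C₁+C₂)/2⌋
R: ⌊(156+104)/2⌋ = 130
G: ⌊(152+132)/2⌋ = 142
B: ⌊(86+169)/2⌋ = 127
= RGB(130, 142, 127)


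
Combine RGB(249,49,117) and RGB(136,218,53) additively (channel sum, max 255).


Additive: each channel = min(255, C₁+C₂)
R: 249+136 = 385 → 255
G: 49+218 = 267 → 255
B: 117+53 = 170 → 170
= RGB(255, 255, 170)


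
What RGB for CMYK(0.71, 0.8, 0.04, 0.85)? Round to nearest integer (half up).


R = 255 × (1-C) × (1-K) = 255 × 0.29 × 0.15 = 11.0925 → 11
G = 255 × (1-M) × (1-K) = 255 × 0.20 × 0.15 = 7.65 → 8
B = 255 × (1-Y) × (1-K) = 255 × 0.96 × 0.15 = 36.72 → 37
= RGB(11, 8, 37)


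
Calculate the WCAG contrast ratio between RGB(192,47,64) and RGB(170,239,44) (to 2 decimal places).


Linearize each sRGB channel c=v/255: c/12.92 if c ≤ 0.04045 else ((c+0.055)/1.055)^2.4
L = 0.2126×R_lin + 0.7152×G_lin + 0.0722×B_lin
Color 1 (192,47,64):
  R=192: 192/255≈0.7529 > 0.04045 → ((0.7529+0.055)/1.055)^2.4 ≈ 0.52712
  G=47: 47/255≈0.1843 > 0.04045 → ((0.1843+0.055)/1.055)^2.4 ≈ 0.02843
  B=64: 64/255≈0.2510 > 0.04045 → ((0.2510+0.055)/1.055)^2.4 ≈ 0.05127
  L1 = 0.2126×0.52712 + 0.7152×0.02843 + 0.0722×0.05127 ≈ 0.13610
Color 2 (170,239,44):
  R=170: 170/255≈0.6667 > 0.04045 → ((0.6667+0.055)/1.055)^2.4 ≈ 0.40198
  G=239: 239/255≈0.9373 > 0.04045 → ((0.9373+0.055)/1.055)^2.4 ≈ 0.86316
  B=44: 44/255≈0.1725 > 0.04045 → ((0.1725+0.055)/1.055)^2.4 ≈ 0.02519
  L2 = 0.2126×0.40198 + 0.7152×0.86316 + 0.0722×0.02519 ≈ 0.70461
Lighter = 0.70461, Darker = 0.13610
Ratio = (L_lighter + 0.05) / (L_darker + 0.05)
Ratio = (0.70461 + 0.05) / (0.13610 + 0.05) = 0.75461 / 0.18610 ≈ 4.0549
Ratio ≈ 4.05:1


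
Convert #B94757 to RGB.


B9 → 185 (R)
47 → 71 (G)
57 → 87 (B)
= RGB(185, 71, 87)


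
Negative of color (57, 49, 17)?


Invert: (255-R, 255-G, 255-B)
R: 255-57 = 198
G: 255-49 = 206
B: 255-17 = 238
= RGB(198, 206, 238)


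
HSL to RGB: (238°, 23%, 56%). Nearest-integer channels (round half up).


H=238°, S=0.23, L=0.56
C = (1-|2L-1|)×S = (1-|0.12|)×0.23 = 0.2024
H' = H/60 = 238/60 ≈ 3.9667; X = C×(1-|H' mod 2 - 1|) ≈ 0.0067
m = L - C/2 = 0.56 - 0.1012 = 0.4588
Sector ⌊H'⌋ = 3 → (R',G',B') = (0.0, ≈0.0067, 0.2024)
RGB = ((R'+m)×255, (G'+m)×255, (B'+m)×255) = (116.994, 118.7144, 168.606)
Round half up → RGB(117, 119, 169)


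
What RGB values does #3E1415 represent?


3E → 62 (R)
14 → 20 (G)
15 → 21 (B)
= RGB(62, 20, 21)


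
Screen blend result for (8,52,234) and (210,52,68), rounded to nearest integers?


Screen: C = 255 - (255-A)×(255-B)/255, rounded to nearest integer
R: 255 - (255-8)×(255-210)/255 = 255 - 11115/255 ≈ 255 - 43.588 = 211.412 → 211
G: 255 - (255-52)×(255-52)/255 = 255 - 41209/255 ≈ 255 - 161.604 = 93.396 → 93
B: 255 - (255-234)×(255-68)/255 = 255 - 3927/255 ≈ 255 - 15.400 = 239.600 → 240
= RGB(211, 93, 240)


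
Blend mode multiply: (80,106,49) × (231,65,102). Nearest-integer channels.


Multiply: C = A×B/255, rounded to nearest integer
R: 80×231/255 = 18480/255 ≈ 72.471 → 72
G: 106×65/255 = 6890/255 ≈ 27.020 → 27
B: 49×102/255 = 4998/255 ≈ 19.600 → 20
= RGB(72, 27, 20)


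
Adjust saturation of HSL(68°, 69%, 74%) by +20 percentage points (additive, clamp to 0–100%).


Original S = 69%
Adjustment = +20 percentage points
New S = 69 + (20) = 89
Clamp to [0, 100] → 89
= HSL(68°, 89%, 74%)


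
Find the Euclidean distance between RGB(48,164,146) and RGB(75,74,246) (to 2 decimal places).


d = √[(R₁-R₂)² + (G₁-G₂)² + (B₁-B₂)²]
d = √[(48-75)² + (164-74)² + (146-246)²]
d = √[729 + 8100 + 10000]
d = √18829
d ≈ 137.22


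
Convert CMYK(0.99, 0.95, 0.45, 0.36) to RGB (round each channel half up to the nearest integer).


R = 255 × (1-C) × (1-K) = 255 × 0.01 × 0.64 = 1.632 → 2
G = 255 × (1-M) × (1-K) = 255 × 0.05 × 0.64 = 8.16 → 8
B = 255 × (1-Y) × (1-K) = 255 × 0.55 × 0.64 = 89.76 → 90
= RGB(2, 8, 90)


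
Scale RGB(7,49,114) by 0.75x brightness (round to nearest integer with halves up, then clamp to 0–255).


Multiply each channel by 0.75, round half up, clamp to [0, 255]
R: 7×0.75 = 5.25 → round → 5
G: 49×0.75 = 36.75 → round → 37
B: 114×0.75 = 85.5 → round → 86
= RGB(5, 37, 86)


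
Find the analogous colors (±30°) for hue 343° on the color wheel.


Base hue: 343°
Left analog: (343 - 30) mod 360 = 313°
Right analog: (343 + 30) mod 360 = 13°
Analogous hues = 313° and 13°


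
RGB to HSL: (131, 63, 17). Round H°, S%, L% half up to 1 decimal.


Normalize: R'=131/255≈0.5137, G'=63/255≈0.2471, B'=17/255≈0.0667
Max=131/255, Min=17/255, Δ=Max-Min=114/255
L = (Max+Min)/2 = (131+17)/510 = 148/510 = 0.29019… → L = 29.0%
L ≤ 0.5 → S = Δ/(Max+Min) = 114/(131+17) = 114/148 = 0.77027… → S = 77.0%
(the 1/255 factors cancel in S and H, so raw channel differences can be used)
Max is R' → H = 60 × (((G-B)/Δ) mod 6) = 60 × (((63-17)/114) mod 6)
  46/114 = 0.4035…
  H = 60 × 0.4035… = 24.210…° → H = 24.2°
= HSL(24.2°, 77.0%, 29.0%)


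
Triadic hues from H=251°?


Triadic: equally spaced at 120° intervals
H1 = 251°
H2 = (251 + 120) mod 360 = 11°
H3 = (251 + 240) mod 360 = 131°
Triadic = 251°, 11°, 131°


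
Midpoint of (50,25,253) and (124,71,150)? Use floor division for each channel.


Midpoint: each channel = ⌊(C₁+C₂)/2⌋
R: ⌊(50+124)/2⌋ = 87
G: ⌊(25+71)/2⌋ = 48
B: ⌊(253+150)/2⌋ = 201
= RGB(87, 48, 201)


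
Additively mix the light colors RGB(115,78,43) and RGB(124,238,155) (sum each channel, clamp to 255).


Additive: each channel = min(255, C₁+C₂)
R: 115+124 = 239 → 239
G: 78+238 = 316 → 255
B: 43+155 = 198 → 198
= RGB(239, 255, 198)


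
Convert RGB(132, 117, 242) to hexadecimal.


R = 132 → 84 (hex)
G = 117 → 75 (hex)
B = 242 → F2 (hex)
Hex = #8475F2


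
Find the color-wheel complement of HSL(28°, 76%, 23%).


Complement = opposite side of color wheel = hue + 180°
H' = (28 + 180) mod 360 = 208°
S and L unchanged.
= HSL(208°, 76%, 23%)


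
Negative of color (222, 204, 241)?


Invert: (255-R, 255-G, 255-B)
R: 255-222 = 33
G: 255-204 = 51
B: 255-241 = 14
= RGB(33, 51, 14)


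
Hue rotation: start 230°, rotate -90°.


New hue = (H + rotation) mod 360
New hue = (230 -90) mod 360
= 140 mod 360
= 140°


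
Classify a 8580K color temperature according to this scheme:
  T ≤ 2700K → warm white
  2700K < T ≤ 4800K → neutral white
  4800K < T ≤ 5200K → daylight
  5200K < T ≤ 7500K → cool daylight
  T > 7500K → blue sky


Temperature: 8580K
8580K > 7500K → blue sky
Classification: blue sky


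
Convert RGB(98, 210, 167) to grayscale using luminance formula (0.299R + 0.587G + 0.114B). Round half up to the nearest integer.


Gray = 0.299×R + 0.587×G + 0.114×B
Gray = 0.299×98 + 0.587×210 + 0.114×167
Gray = 29.302 + 123.270 + 19.038
Gray = 171.610 → round half up → 172
Gray = 172


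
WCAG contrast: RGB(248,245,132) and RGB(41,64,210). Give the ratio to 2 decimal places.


Linearize each sRGB channel c=v/255: c/12.92 if c ≤ 0.04045 else ((c+0.055)/1.055)^2.4
L = 0.2126×R_lin + 0.7152×G_lin + 0.0722×B_lin
Color 1 (248,245,132):
  R=248: 248/255≈0.9725 > 0.04045 → ((0.9725+0.055)/1.055)^2.4 ≈ 0.93869
  G=245: 245/255≈0.9608 > 0.04045 → ((0.9608+0.055)/1.055)^2.4 ≈ 0.91310
  B=132: 132/255≈0.5176 > 0.04045 → ((0.5176+0.055)/1.055)^2.4 ≈ 0.23074
  L1 = 0.2126×0.93869 + 0.7152×0.91310 + 0.0722×0.23074 ≈ 0.86927
Color 2 (41,64,210):
  R=41: 41/255≈0.1608 > 0.04045 → ((0.1608+0.055)/1.055)^2.4 ≈ 0.02217
  G=64: 64/255≈0.2510 > 0.04045 → ((0.2510+0.055)/1.055)^2.4 ≈ 0.05127
  B=210: 210/255≈0.8235 > 0.04045 → ((0.8235+0.055)/1.055)^2.4 ≈ 0.64448
  L2 = 0.2126×0.02217 + 0.7152×0.05127 + 0.0722×0.64448 ≈ 0.08791
Lighter = 0.86927, Darker = 0.08791
Ratio = (L_lighter + 0.05) / (L_darker + 0.05)
Ratio = (0.86927 + 0.05) / (0.08791 + 0.05) = 0.91927 / 0.13791 ≈ 6.6656
Ratio ≈ 6.67:1


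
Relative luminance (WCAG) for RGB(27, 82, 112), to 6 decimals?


Linearize each channel (sRGB transfer function): c = v/255; c_lin = c/12.92 if c ≤ 0.04045, else ((c+0.055)/1.055)^2.4
  R: 27/255 ≈ 0.105882 > 0.04045 → ((0.105882+0.055)/1.055)^2.4 ≈ 0.010960
  G: 82/255 ≈ 0.321569 > 0.04045 → ((0.321569+0.055)/1.055)^2.4 ≈ 0.084376
  B: 112/255 ≈ 0.439216 > 0.04045 → ((0.439216+0.055)/1.055)^2.4 ≈ 0.162029
R_lin = 0.010960, G_lin = 0.084376, B_lin = 0.162029
L = 0.2126×R + 0.7152×G + 0.0722×B
L = 0.2126×0.010960 + 0.7152×0.084376 + 0.0722×0.162029
L ≈ 0.074375


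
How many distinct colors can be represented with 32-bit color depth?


Colors = 2^bits = 2^32
= 4,294,967,296 colors


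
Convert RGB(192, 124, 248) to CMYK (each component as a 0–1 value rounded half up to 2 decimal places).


R'=192/255≈0.7529, G'=124/255≈0.4863, B'=248/255≈0.9725
K = 1 - max(R',G',B') = 1 - 248/255 = 7/255 = 0.02745… → 0.03
(1-R'-K)/(1-K) simplifies to (max-R)/max with max = 248:
C = (248-192)/248 = 56/248 = 0.22580… → 0.23
M = (248-124)/248 = 124/248 = 0.5 → 0.50
Y = (248-248)/248 = 0/248 = 0 → 0.00
= CMYK(0.23, 0.50, 0.00, 0.03)


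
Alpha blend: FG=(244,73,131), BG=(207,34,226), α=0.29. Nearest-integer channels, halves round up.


C = α×F + (1-α)×B, with 1-α = 0.71
R: 0.29×244 + 0.71×207 = 70.76 + 146.97 = 217.73 → 218
G: 0.29×73 + 0.71×34 = 21.17 + 24.14 = 45.31 → 45
B: 0.29×131 + 0.71×226 = 37.99 + 160.46 = 198.45 → 198
= RGB(218, 45, 198)


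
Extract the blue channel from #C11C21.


Color: #C11C21
R = C1 = 193
G = 1C = 28
B = 21 = 33
Blue = 33


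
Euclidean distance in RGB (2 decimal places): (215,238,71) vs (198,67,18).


d = √[(R₁-R₂)² + (G₁-G₂)² + (B₁-B₂)²]
d = √[(215-198)² + (238-67)² + (71-18)²]
d = √[289 + 29241 + 2809]
d = √32339
d ≈ 179.83


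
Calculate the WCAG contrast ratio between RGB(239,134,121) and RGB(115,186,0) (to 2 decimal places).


Linearize each sRGB channel c=v/255: c/12.92 if c ≤ 0.04045 else ((c+0.055)/1.055)^2.4
L = 0.2126×R_lin + 0.7152×G_lin + 0.0722×B_lin
Color 1 (239,134,121):
  R=239: 239/255≈0.9373 > 0.04045 → ((0.9373+0.055)/1.055)^2.4 ≈ 0.86316
  G=134: 134/255≈0.5255 > 0.04045 → ((0.5255+0.055)/1.055)^2.4 ≈ 0.23840
  B=121: 121/255≈0.4745 > 0.04045 → ((0.4745+0.055)/1.055)^2.4 ≈ 0.19120
  L1 = 0.2126×0.86316 + 0.7152×0.23840 + 0.0722×0.19120 ≈ 0.36781
Color 2 (115,186,0):
  R=115: 115/255≈0.4510 > 0.04045 → ((0.4510+0.055)/1.055)^2.4 ≈ 0.17144
  G=186: 186/255≈0.7294 > 0.04045 → ((0.7294+0.055)/1.055)^2.4 ≈ 0.49102
  B=0: 0/255≈0.0000 ≤ 0.04045 → 0.0000/12.92 ≈ 0.00000
  L2 = 0.2126×0.17144 + 0.7152×0.49102 + 0.0722×0.00000 ≈ 0.38763
Lighter = 0.38763, Darker = 0.36781
Ratio = (L_lighter + 0.05) / (L_darker + 0.05)
Ratio = (0.38763 + 0.05) / (0.36781 + 0.05) = 0.43763 / 0.41781 ≈ 1.0474
Ratio ≈ 1.05:1


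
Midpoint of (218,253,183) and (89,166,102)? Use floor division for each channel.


Midpoint: each channel = ⌊(C₁+C₂)/2⌋
R: ⌊(218+89)/2⌋ = 153
G: ⌊(253+166)/2⌋ = 209
B: ⌊(183+102)/2⌋ = 142
= RGB(153, 209, 142)


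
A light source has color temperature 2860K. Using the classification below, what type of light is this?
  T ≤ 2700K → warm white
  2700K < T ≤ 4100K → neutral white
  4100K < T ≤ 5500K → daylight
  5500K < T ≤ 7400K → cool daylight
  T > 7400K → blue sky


Temperature: 2860K
2700K < 2860K ≤ 4100K → neutral white
Classification: neutral white


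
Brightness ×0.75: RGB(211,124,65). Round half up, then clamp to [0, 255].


Multiply each channel by 0.75, round half up, clamp to [0, 255]
R: 211×0.75 = 158.25 → round → 158
G: 124×0.75 = 93
B: 65×0.75 = 48.75 → round → 49
= RGB(158, 93, 49)


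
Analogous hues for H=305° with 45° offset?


Base hue: 305°
Left analog: (305 - 45) mod 360 = 260°
Right analog: (305 + 45) mod 360 = 350°
Analogous hues = 260° and 350°


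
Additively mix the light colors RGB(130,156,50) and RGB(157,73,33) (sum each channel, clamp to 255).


Additive: each channel = min(255, C₁+C₂)
R: 130+157 = 287 → 255
G: 156+73 = 229 → 229
B: 50+33 = 83 → 83
= RGB(255, 229, 83)


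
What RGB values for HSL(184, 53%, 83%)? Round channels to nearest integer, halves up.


H=184°, S=0.53, L=0.83
C = (1-|2L-1|)×S = (1-|0.66|)×0.53 = 0.1802
H' = H/60 = 184/60 ≈ 3.0667; X = C×(1-|H' mod 2 - 1|) ≈ 0.1682
m = L - C/2 = 0.83 - 0.0901 = 0.7399
Sector ⌊H'⌋ = 3 → (R',G',B') = (0.0, ≈0.1682, 0.1802)
RGB = ((R'+m)×255, (G'+m)×255, (B'+m)×255) = (188.6745, 231.5621, 234.6255)
Round half up → RGB(189, 232, 235)


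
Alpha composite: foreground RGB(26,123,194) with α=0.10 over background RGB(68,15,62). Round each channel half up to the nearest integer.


C = α×F + (1-α)×B, with 1-α = 0.90
R: 0.10×26 + 0.90×68 = 2.60 + 61.20 = 63.80 → 64
G: 0.10×123 + 0.90×15 = 12.30 + 13.50 = 25.80 → 26
B: 0.10×194 + 0.90×62 = 19.40 + 55.80 = 75.20 → 75
= RGB(64, 26, 75)


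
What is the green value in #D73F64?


Color: #D73F64
R = D7 = 215
G = 3F = 63
B = 64 = 100
Green = 63


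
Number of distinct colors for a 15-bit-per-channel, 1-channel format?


Total bits = 15 bits/channel × 1 channels = 15 bits
Distinct colors = 2^15
= 32,768 colors


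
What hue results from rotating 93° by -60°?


New hue = (H + rotation) mod 360
New hue = (93 -60) mod 360
= 33 mod 360
= 33°


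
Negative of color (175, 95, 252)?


Invert: (255-R, 255-G, 255-B)
R: 255-175 = 80
G: 255-95 = 160
B: 255-252 = 3
= RGB(80, 160, 3)


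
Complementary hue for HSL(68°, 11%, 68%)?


Complement = opposite side of color wheel = hue + 180°
H' = (68 + 180) mod 360 = 248°
S and L unchanged.
= HSL(248°, 11%, 68%)


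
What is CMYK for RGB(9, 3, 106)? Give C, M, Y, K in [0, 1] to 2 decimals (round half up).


R'=9/255≈0.0353, G'=3/255≈0.0118, B'=106/255≈0.4157
K = 1 - max(R',G',B') = 1 - 106/255 = 149/255 = 0.58431… → 0.58
(1-R'-K)/(1-K) simplifies to (max-R)/max with max = 106:
C = (106-9)/106 = 97/106 = 0.91509… → 0.92
M = (106-3)/106 = 103/106 = 0.97169… → 0.97
Y = (106-106)/106 = 0/106 = 0 → 0.00
= CMYK(0.92, 0.97, 0.00, 0.58)


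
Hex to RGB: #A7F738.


A7 → 167 (R)
F7 → 247 (G)
38 → 56 (B)
= RGB(167, 247, 56)


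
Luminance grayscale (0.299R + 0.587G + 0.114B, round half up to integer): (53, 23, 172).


Gray = 0.299×R + 0.587×G + 0.114×B
Gray = 0.299×53 + 0.587×23 + 0.114×172
Gray = 15.847 + 13.501 + 19.608
Gray = 48.956 → round half up → 49
Gray = 49


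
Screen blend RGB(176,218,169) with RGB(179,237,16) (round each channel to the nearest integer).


Screen: C = 255 - (255-A)×(255-B)/255, rounded to nearest integer
R: 255 - (255-176)×(255-179)/255 = 255 - 6004/255 ≈ 255 - 23.545 = 231.455 → 231
G: 255 - (255-218)×(255-237)/255 = 255 - 666/255 ≈ 255 - 2.612 = 252.388 → 252
B: 255 - (255-169)×(255-16)/255 = 255 - 20554/255 ≈ 255 - 80.604 = 174.396 → 174
= RGB(231, 252, 174)


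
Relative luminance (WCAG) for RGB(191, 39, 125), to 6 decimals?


Linearize each channel (sRGB transfer function): c = v/255; c_lin = c/12.92 if c ≤ 0.04045, else ((c+0.055)/1.055)^2.4
  R: 191/255 ≈ 0.749020 > 0.04045 → ((0.749020+0.055)/1.055)^2.4 ≈ 0.520996
  G: 39/255 ≈ 0.152941 > 0.04045 → ((0.152941+0.055)/1.055)^2.4 ≈ 0.020289
  B: 125/255 ≈ 0.490196 > 0.04045 → ((0.490196+0.055)/1.055)^2.4 ≈ 0.205079
R_lin = 0.520996, G_lin = 0.020289, B_lin = 0.205079
L = 0.2126×R + 0.7152×G + 0.0722×B
L = 0.2126×0.520996 + 0.7152×0.020289 + 0.0722×0.205079
L ≈ 0.140081


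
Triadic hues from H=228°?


Triadic: equally spaced at 120° intervals
H1 = 228°
H2 = (228 + 120) mod 360 = 348°
H3 = (228 + 240) mod 360 = 108°
Triadic = 228°, 348°, 108°


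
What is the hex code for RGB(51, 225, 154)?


R = 51 → 33 (hex)
G = 225 → E1 (hex)
B = 154 → 9A (hex)
Hex = #33E19A


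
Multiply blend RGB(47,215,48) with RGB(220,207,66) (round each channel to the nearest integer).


Multiply: C = A×B/255, rounded to nearest integer
R: 47×220/255 = 10340/255 ≈ 40.549 → 41
G: 215×207/255 = 44505/255 ≈ 174.529 → 175
B: 48×66/255 = 3168/255 ≈ 12.424 → 12
= RGB(41, 175, 12)


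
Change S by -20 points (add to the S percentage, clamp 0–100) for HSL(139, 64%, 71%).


Original S = 64%
Adjustment = -20 percentage points
New S = 64 + (-20) = 44
Clamp to [0, 100] → 44
= HSL(139°, 44%, 71%)


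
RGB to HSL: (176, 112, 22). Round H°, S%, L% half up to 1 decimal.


Normalize: R'=176/255≈0.6902, G'=112/255≈0.4392, B'=22/255≈0.0863
Max=176/255, Min=22/255, Δ=Max-Min=154/255
L = (Max+Min)/2 = (176+22)/510 = 198/510 = 0.38823… → L = 38.8%
L ≤ 0.5 → S = Δ/(Max+Min) = 154/(176+22) = 154/198 = 0.77777… → S = 77.8%
(the 1/255 factors cancel in S and H, so raw channel differences can be used)
Max is R' → H = 60 × (((G-B)/Δ) mod 6) = 60 × (((112-22)/154) mod 6)
  90/154 = 0.5844…
  H = 60 × 0.5844… = 35.064…° → H = 35.1°
= HSL(35.1°, 77.8%, 38.8%)


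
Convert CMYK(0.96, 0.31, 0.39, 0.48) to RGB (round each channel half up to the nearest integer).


R = 255 × (1-C) × (1-K) = 255 × 0.04 × 0.52 = 5.304 → 5
G = 255 × (1-M) × (1-K) = 255 × 0.69 × 0.52 = 91.494 → 91
B = 255 × (1-Y) × (1-K) = 255 × 0.61 × 0.52 = 80.886 → 81
= RGB(5, 91, 81)


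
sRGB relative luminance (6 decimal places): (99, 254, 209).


Linearize each channel (sRGB transfer function): c = v/255; c_lin = c/12.92 if c ≤ 0.04045, else ((c+0.055)/1.055)^2.4
  R: 99/255 ≈ 0.388235 > 0.04045 → ((0.388235+0.055)/1.055)^2.4 ≈ 0.124772
  G: 254/255 ≈ 0.996078 > 0.04045 → ((0.996078+0.055)/1.055)^2.4 ≈ 0.991102
  B: 209/255 ≈ 0.819608 > 0.04045 → ((0.819608+0.055)/1.055)^2.4 ≈ 0.637597
R_lin = 0.124772, G_lin = 0.991102, B_lin = 0.637597
L = 0.2126×R + 0.7152×G + 0.0722×B
L = 0.2126×0.124772 + 0.7152×0.991102 + 0.0722×0.637597
L ≈ 0.781397


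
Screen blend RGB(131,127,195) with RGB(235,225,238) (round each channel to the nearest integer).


Screen: C = 255 - (255-A)×(255-B)/255, rounded to nearest integer
R: 255 - (255-131)×(255-235)/255 = 255 - 2480/255 ≈ 255 - 9.725 = 245.275 → 245
G: 255 - (255-127)×(255-225)/255 = 255 - 3840/255 ≈ 255 - 15.059 = 239.941 → 240
B: 255 - (255-195)×(255-238)/255 = 255 - 1020/255 ≈ 255 - 4.000 = 251.000 → 251
= RGB(245, 240, 251)


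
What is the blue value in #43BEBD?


Color: #43BEBD
R = 43 = 67
G = BE = 190
B = BD = 189
Blue = 189


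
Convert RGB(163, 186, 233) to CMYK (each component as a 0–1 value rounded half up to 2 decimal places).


R'=163/255≈0.6392, G'=186/255≈0.7294, B'=233/255≈0.9137
K = 1 - max(R',G',B') = 1 - 233/255 = 22/255 = 0.08627… → 0.09
(1-R'-K)/(1-K) simplifies to (max-R)/max with max = 233:
C = (233-163)/233 = 70/233 = 0.30042… → 0.30
M = (233-186)/233 = 47/233 = 0.20171… → 0.20
Y = (233-233)/233 = 0/233 = 0 → 0.00
= CMYK(0.30, 0.20, 0.00, 0.09)


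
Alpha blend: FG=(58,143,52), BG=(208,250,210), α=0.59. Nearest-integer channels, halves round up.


C = α×F + (1-α)×B, with 1-α = 0.41
R: 0.59×58 + 0.41×208 = 34.22 + 85.28 = 119.50 → 120
G: 0.59×143 + 0.41×250 = 84.37 + 102.50 = 186.87 → 187
B: 0.59×52 + 0.41×210 = 30.68 + 86.10 = 116.78 → 117
= RGB(120, 187, 117)


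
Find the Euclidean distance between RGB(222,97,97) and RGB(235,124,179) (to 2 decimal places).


d = √[(R₁-R₂)² + (G₁-G₂)² + (B₁-B₂)²]
d = √[(222-235)² + (97-124)² + (97-179)²]
d = √[169 + 729 + 6724]
d = √7622
d ≈ 87.30


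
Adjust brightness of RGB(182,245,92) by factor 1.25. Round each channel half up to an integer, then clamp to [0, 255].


Multiply each channel by 1.25, round half up, clamp to [0, 255]
R: 182×1.25 = 227.5 → round → 228
G: 245×1.25 = 306.25 → round → 306 → clamp → 255
B: 92×1.25 = 115
= RGB(228, 255, 115)


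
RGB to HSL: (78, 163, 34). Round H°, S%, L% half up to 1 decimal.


Normalize: R'=78/255≈0.3059, G'=163/255≈0.6392, B'=34/255≈0.1333
Max=163/255, Min=34/255, Δ=Max-Min=129/255
L = (Max+Min)/2 = (163+34)/510 = 197/510 = 0.38627… → L = 38.6%
L ≤ 0.5 → S = Δ/(Max+Min) = 129/(163+34) = 129/197 = 0.65482… → S = 65.5%
(the 1/255 factors cancel in S and H, so raw channel differences can be used)
Max is G' → H = 60 × ((B-R)/Δ + 2) = 60 × ((34-78)/129 + 2)
  -44/129 + 2 = -0.3410… + 2 = 1.6589…
  H = 60 × 1.6589… = 99.534…° → H = 99.5°
= HSL(99.5°, 65.5%, 38.6%)


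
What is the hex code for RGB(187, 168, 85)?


R = 187 → BB (hex)
G = 168 → A8 (hex)
B = 85 → 55 (hex)
Hex = #BBA855


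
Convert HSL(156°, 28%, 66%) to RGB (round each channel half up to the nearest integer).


H=156°, S=0.28, L=0.66
C = (1-|2L-1|)×S = (1-|0.32|)×0.28 = 0.1904
H' = H/60 = 156/60 ≈ 2.6000; X = C×(1-|H' mod 2 - 1|) = 0.11424
m = L - C/2 = 0.66 - 0.0952 = 0.5648
Sector ⌊H'⌋ = 2 → (R',G',B') = (0.0, 0.1904, 0.11424)
RGB = ((R'+m)×255, (G'+m)×255, (B'+m)×255) = (144.024, 192.576, 173.1552)
Round half up → RGB(144, 193, 173)


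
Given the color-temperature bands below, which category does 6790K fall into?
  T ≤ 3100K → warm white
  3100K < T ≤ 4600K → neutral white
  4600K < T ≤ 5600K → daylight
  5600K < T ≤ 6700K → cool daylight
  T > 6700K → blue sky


Temperature: 6790K
6790K > 6700K → blue sky
Classification: blue sky


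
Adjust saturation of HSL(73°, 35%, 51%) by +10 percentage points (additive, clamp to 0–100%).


Original S = 35%
Adjustment = +10 percentage points
New S = 35 + (10) = 45
Clamp to [0, 100] → 45
= HSL(73°, 45%, 51%)


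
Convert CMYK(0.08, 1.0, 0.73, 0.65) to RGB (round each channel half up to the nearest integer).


R = 255 × (1-C) × (1-K) = 255 × 0.92 × 0.35 = 82.11 → 82
G = 255 × (1-M) × (1-K) = 255 × 0.00 × 0.35 = 0
B = 255 × (1-Y) × (1-K) = 255 × 0.27 × 0.35 = 24.0975 → 24
= RGB(82, 0, 24)


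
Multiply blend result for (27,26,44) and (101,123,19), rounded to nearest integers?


Multiply: C = A×B/255, rounded to nearest integer
R: 27×101/255 = 2727/255 ≈ 10.694 → 11
G: 26×123/255 = 3198/255 ≈ 12.541 → 13
B: 44×19/255 = 836/255 ≈ 3.278 → 3
= RGB(11, 13, 3)


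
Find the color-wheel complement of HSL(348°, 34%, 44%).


Complement = opposite side of color wheel = hue + 180°
H' = (348 + 180) mod 360 = 168°
S and L unchanged.
= HSL(168°, 34%, 44%)


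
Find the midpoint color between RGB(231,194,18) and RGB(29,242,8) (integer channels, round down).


Midpoint: each channel = ⌊(C₁+C₂)/2⌋
R: ⌊(231+29)/2⌋ = 130
G: ⌊(194+242)/2⌋ = 218
B: ⌊(18+8)/2⌋ = 13
= RGB(130, 218, 13)


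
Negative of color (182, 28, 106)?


Invert: (255-R, 255-G, 255-B)
R: 255-182 = 73
G: 255-28 = 227
B: 255-106 = 149
= RGB(73, 227, 149)


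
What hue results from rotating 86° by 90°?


New hue = (H + rotation) mod 360
New hue = (86 + 90) mod 360
= 176 mod 360
= 176°


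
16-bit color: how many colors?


Colors = 2^bits = 2^16
= 65,536 colors


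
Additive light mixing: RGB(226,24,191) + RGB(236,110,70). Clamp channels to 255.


Additive: each channel = min(255, C₁+C₂)
R: 226+236 = 462 → 255
G: 24+110 = 134 → 134
B: 191+70 = 261 → 255
= RGB(255, 134, 255)


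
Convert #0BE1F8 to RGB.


0B → 11 (R)
E1 → 225 (G)
F8 → 248 (B)
= RGB(11, 225, 248)


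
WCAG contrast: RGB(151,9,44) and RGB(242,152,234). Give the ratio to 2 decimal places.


Linearize each sRGB channel c=v/255: c/12.92 if c ≤ 0.04045 else ((c+0.055)/1.055)^2.4
L = 0.2126×R_lin + 0.7152×G_lin + 0.0722×B_lin
Color 1 (151,9,44):
  R=151: 151/255≈0.5922 > 0.04045 → ((0.5922+0.055)/1.055)^2.4 ≈ 0.30947
  G=9: 9/255≈0.0353 ≤ 0.04045 → 0.0353/12.92 ≈ 0.00273
  B=44: 44/255≈0.1725 > 0.04045 → ((0.1725+0.055)/1.055)^2.4 ≈ 0.02519
  L1 = 0.2126×0.30947 + 0.7152×0.00273 + 0.0722×0.02519 ≈ 0.06957
Color 2 (242,152,234):
  R=242: 242/255≈0.9490 > 0.04045 → ((0.9490+0.055)/1.055)^2.4 ≈ 0.88792
  G=152: 152/255≈0.5961 > 0.04045 → ((0.5961+0.055)/1.055)^2.4 ≈ 0.31399
  B=234: 234/255≈0.9176 > 0.04045 → ((0.9176+0.055)/1.055)^2.4 ≈ 0.82279
  L2 = 0.2126×0.88792 + 0.7152×0.31399 + 0.0722×0.82279 ≈ 0.47274
Lighter = 0.47274, Darker = 0.06957
Ratio = (L_lighter + 0.05) / (L_darker + 0.05)
Ratio = (0.47274 + 0.05) / (0.06957 + 0.05) = 0.52274 / 0.11957 ≈ 4.3720
Ratio ≈ 4.37:1


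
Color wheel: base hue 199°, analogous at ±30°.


Base hue: 199°
Left analog: (199 - 30) mod 360 = 169°
Right analog: (199 + 30) mod 360 = 229°
Analogous hues = 169° and 229°


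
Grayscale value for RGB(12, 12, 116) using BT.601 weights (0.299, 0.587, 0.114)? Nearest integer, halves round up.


Gray = 0.299×R + 0.587×G + 0.114×B
Gray = 0.299×12 + 0.587×12 + 0.114×116
Gray = 3.588 + 7.044 + 13.224
Gray = 23.856 → round half up → 24
Gray = 24


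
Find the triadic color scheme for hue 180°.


Triadic: equally spaced at 120° intervals
H1 = 180°
H2 = (180 + 120) mod 360 = 300°
H3 = (180 + 240) mod 360 = 60°
Triadic = 180°, 300°, 60°


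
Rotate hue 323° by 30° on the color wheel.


New hue = (H + rotation) mod 360
New hue = (323 + 30) mod 360
= 353 mod 360
= 353°


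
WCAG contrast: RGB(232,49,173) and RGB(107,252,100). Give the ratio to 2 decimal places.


Linearize each sRGB channel c=v/255: c/12.92 if c ≤ 0.04045 else ((c+0.055)/1.055)^2.4
L = 0.2126×R_lin + 0.7152×G_lin + 0.0722×B_lin
Color 1 (232,49,173):
  R=232: 232/255≈0.9098 > 0.04045 → ((0.9098+0.055)/1.055)^2.4 ≈ 0.80695
  G=49: 49/255≈0.1922 > 0.04045 → ((0.1922+0.055)/1.055)^2.4 ≈ 0.03071
  B=173: 173/255≈0.6784 > 0.04045 → ((0.6784+0.055)/1.055)^2.4 ≈ 0.41789
  L1 = 0.2126×0.80695 + 0.7152×0.03071 + 0.0722×0.41789 ≈ 0.22370
Color 2 (107,252,100):
  R=107: 107/255≈0.4196 > 0.04045 → ((0.4196+0.055)/1.055)^2.4 ≈ 0.14703
  G=252: 252/255≈0.9882 > 0.04045 → ((0.9882+0.055)/1.055)^2.4 ≈ 0.97345
  B=100: 100/255≈0.3922 > 0.04045 → ((0.3922+0.055)/1.055)^2.4 ≈ 0.12744
  L2 = 0.2126×0.14703 + 0.7152×0.97345 + 0.0722×0.12744 ≈ 0.73667
Lighter = 0.73667, Darker = 0.22370
Ratio = (L_lighter + 0.05) / (L_darker + 0.05)
Ratio = (0.73667 + 0.05) / (0.22370 + 0.05) = 0.78667 / 0.27370 ≈ 2.8742
Ratio ≈ 2.87:1


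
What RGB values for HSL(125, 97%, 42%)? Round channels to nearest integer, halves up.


H=125°, S=0.97, L=0.42
C = (1-|2L-1|)×S = (1-|-0.16|)×0.97 = 0.8148
H' = H/60 = 125/60 ≈ 2.0833; X = C×(1-|H' mod 2 - 1|) = 0.0679
m = L - C/2 = 0.42 - 0.4074 = 0.0126
Sector ⌊H'⌋ = 2 → (R',G',B') = (0.0, 0.8148, 0.0679)
RGB = ((R'+m)×255, (G'+m)×255, (B'+m)×255) = (3.213, 210.987, 20.5275)
Round half up → RGB(3, 211, 21)


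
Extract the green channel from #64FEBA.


Color: #64FEBA
R = 64 = 100
G = FE = 254
B = BA = 186
Green = 254


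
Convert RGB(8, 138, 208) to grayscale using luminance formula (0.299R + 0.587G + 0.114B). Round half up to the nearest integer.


Gray = 0.299×R + 0.587×G + 0.114×B
Gray = 0.299×8 + 0.587×138 + 0.114×208
Gray = 2.392 + 81.006 + 23.712
Gray = 107.110 → round half up → 107
Gray = 107


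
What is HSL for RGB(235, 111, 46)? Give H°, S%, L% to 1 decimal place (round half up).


Normalize: R'=235/255≈0.9216, G'=111/255≈0.4353, B'=46/255≈0.1804
Max=235/255, Min=46/255, Δ=Max-Min=189/255
L = (Max+Min)/2 = (235+46)/510 = 281/510 = 0.55098… → L = 55.1%
L > 0.5 → S = Δ/(2-Max-Min) = 189/(510-235-46) = 189/229 = 0.82532… → S = 82.5%
(the 1/255 factors cancel in S and H, so raw channel differences can be used)
Max is R' → H = 60 × (((G-B)/Δ) mod 6) = 60 × (((111-46)/189) mod 6)
  65/189 = 0.3439…
  H = 60 × 0.3439… = 20.634…° → H = 20.6°
= HSL(20.6°, 82.5%, 55.1%)


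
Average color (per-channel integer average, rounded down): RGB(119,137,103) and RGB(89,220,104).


Midpoint: each channel = ⌊(C₁+C₂)/2⌋
R: ⌊(119+89)/2⌋ = 104
G: ⌊(137+220)/2⌋ = 178
B: ⌊(103+104)/2⌋ = 103
= RGB(104, 178, 103)


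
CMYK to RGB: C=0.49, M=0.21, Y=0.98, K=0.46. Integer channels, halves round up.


R = 255 × (1-C) × (1-K) = 255 × 0.51 × 0.54 = 70.227 → 70
G = 255 × (1-M) × (1-K) = 255 × 0.79 × 0.54 = 108.783 → 109
B = 255 × (1-Y) × (1-K) = 255 × 0.02 × 0.54 = 2.754 → 3
= RGB(70, 109, 3)
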